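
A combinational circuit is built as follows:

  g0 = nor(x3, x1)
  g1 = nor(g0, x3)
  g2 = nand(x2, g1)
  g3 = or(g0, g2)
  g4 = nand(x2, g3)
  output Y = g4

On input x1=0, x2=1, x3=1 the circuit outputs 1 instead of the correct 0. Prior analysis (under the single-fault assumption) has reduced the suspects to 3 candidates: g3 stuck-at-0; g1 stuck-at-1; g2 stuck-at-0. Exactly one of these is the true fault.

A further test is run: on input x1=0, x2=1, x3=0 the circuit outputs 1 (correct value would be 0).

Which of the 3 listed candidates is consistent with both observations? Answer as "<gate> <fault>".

g3 stuck-at-0

Evaluate each candidate on input x1=0, x2=1, x3=0:
  g3 stuck-at-0: g0=1, g1=0, g2=1, g3=0 [stuck-at-0], g4=1 → 1 — matches
  g1 stuck-at-1: g0=1, g1=1 [stuck-at-1], g2=0, g3=1, g4=0 → 0 — eliminated
  g2 stuck-at-0: g0=1, g1=0, g2=0 [stuck-at-0], g3=1, g4=0 → 0 — eliminated
Only g3 stuck-at-0 reproduces the observed 1.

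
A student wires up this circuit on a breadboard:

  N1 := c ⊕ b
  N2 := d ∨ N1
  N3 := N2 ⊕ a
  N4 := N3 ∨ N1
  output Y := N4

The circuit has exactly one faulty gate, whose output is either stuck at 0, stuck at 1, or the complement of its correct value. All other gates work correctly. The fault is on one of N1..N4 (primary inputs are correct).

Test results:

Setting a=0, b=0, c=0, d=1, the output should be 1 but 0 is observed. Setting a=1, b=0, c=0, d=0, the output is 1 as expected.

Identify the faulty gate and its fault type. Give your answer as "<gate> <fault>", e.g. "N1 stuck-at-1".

N2 stuck-at-0

Fault-free values for test 1 (a=0, b=0, c=0, d=1): N1=0, N2=1, N3=1, N4=1, giving Y=1. Observed 0.
Test 1: faults giving observed 0 are {N2 stuck-at-0, N2 inverted output, N3 stuck-at-0, N3 inverted output, N4 stuck-at-0, N4 inverted output}.
Test 2 (a=1, b=0, c=0, d=0): fault-free N1=0, N2=0, N3=1, N4=1 → 1; observed 1. Eliminates N2 inverted output, N3 stuck-at-0, N3 inverted output, N4 stuck-at-0, N4 inverted output.
Only N2 stuck-at-0 is consistent with every test.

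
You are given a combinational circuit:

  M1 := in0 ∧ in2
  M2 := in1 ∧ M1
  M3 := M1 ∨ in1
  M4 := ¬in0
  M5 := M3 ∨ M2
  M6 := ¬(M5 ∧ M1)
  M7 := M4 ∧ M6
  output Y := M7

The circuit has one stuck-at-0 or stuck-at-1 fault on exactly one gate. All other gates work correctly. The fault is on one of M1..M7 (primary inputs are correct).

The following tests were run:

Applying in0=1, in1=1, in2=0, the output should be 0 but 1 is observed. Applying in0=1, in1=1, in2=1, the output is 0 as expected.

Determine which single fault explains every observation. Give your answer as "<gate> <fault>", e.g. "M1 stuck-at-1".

M4 stuck-at-1

Fault-free values for test 1 (in0=1, in1=1, in2=0): M1=0, M2=0, M3=1, M4=0, M5=1, M6=1, M7=0, giving Y=0. Observed 1.
Test 1: faults giving observed 1 are {M4 stuck-at-1, M7 stuck-at-1}.
Test 2 (in0=1, in1=1, in2=1): fault-free M1=1, M2=1, M3=1, M4=0, M5=1, M6=0, M7=0 → 0; observed 0. Eliminates M7 stuck-at-1.
Only M4 stuck-at-1 is consistent with every test.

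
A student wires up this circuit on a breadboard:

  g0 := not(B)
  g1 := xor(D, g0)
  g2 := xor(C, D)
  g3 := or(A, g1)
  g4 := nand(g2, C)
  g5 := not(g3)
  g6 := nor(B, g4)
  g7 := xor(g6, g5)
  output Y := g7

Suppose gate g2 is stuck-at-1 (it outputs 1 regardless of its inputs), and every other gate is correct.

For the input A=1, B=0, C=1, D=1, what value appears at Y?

Propagate with g2 forced: g0=1, g1=0, g2=1 [stuck-at-1], g3=1, g4=0, g5=0, g6=1, g7=1.
So Y = 1. (Without the fault it would be 0.)

1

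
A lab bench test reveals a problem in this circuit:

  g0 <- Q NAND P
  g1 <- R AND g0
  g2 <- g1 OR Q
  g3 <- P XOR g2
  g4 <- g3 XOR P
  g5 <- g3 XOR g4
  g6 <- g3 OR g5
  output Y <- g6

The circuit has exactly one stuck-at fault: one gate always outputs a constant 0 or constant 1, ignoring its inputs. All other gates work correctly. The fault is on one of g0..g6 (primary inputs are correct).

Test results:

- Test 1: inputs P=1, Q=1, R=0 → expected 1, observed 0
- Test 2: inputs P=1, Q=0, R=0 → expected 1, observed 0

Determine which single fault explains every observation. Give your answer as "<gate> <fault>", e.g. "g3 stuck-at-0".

g6 stuck-at-0

Fault-free values for test 1 (P=1, Q=1, R=0): g0=0, g1=0, g2=1, g3=0, g4=1, g5=1, g6=1, giving Y=1. Observed 0.
Test 1: faults giving observed 0 are {g4 stuck-at-0, g5 stuck-at-0, g6 stuck-at-0}.
Test 2 (P=1, Q=0, R=0): fault-free g0=1, g1=0, g2=0, g3=1, g4=0, g5=1, g6=1 → 1; observed 0. Eliminates g4 stuck-at-0, g5 stuck-at-0.
Only g6 stuck-at-0 is consistent with every test.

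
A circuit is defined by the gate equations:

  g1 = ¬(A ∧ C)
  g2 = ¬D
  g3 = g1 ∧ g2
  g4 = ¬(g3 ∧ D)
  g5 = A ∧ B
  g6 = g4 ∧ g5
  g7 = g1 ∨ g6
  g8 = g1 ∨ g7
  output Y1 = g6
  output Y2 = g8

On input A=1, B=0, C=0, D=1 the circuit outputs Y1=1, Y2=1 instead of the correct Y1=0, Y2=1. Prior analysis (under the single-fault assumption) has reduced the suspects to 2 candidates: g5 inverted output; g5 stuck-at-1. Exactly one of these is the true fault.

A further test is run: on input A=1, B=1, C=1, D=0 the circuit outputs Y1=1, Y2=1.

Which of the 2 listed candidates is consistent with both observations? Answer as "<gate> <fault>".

Evaluate each candidate on input A=1, B=1, C=1, D=0:
  g5 inverted output: g1=0, g2=1, g3=0, g4=1, g5=0 [inverted output], g6=0, g7=0, g8=0 → Y1=0, Y2=0 — eliminated
  g5 stuck-at-1: g1=0, g2=1, g3=0, g4=1, g5=1 [stuck-at-1], g6=1, g7=1, g8=1 → Y1=1, Y2=1 — matches
Only g5 stuck-at-1 reproduces the observed Y1=1, Y2=1.

g5 stuck-at-1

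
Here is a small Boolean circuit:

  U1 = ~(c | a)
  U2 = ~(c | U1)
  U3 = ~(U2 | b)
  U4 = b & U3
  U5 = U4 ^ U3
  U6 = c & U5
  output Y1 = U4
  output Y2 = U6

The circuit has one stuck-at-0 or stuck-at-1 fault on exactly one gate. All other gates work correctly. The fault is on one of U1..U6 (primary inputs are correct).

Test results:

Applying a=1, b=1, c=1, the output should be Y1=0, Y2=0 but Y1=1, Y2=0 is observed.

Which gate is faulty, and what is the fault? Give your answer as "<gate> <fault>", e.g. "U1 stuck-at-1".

U3 stuck-at-1

Fault-free values for test 1 (a=1, b=1, c=1): U1=0, U2=0, U3=0, U4=0, U5=0, U6=0, giving Y1=0, Y2=0. Observed Y1=1, Y2=0.
Test 1: faults giving observed Y1=1, Y2=0 are {U3 stuck-at-1}.
Only U3 stuck-at-1 is consistent with every test.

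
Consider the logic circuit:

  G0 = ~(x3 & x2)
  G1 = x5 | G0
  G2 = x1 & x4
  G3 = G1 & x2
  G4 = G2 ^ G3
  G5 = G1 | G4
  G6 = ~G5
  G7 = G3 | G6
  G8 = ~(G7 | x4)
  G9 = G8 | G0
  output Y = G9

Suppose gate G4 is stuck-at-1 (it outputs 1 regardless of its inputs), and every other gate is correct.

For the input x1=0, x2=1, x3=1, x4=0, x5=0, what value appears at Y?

1

Propagate with G4 forced: G0=0, G1=0, G2=0, G3=0, G4=1 [stuck-at-1], G5=1, G6=0, G7=0, G8=1, G9=1.
So Y = 1. (Without the fault it would be 0.)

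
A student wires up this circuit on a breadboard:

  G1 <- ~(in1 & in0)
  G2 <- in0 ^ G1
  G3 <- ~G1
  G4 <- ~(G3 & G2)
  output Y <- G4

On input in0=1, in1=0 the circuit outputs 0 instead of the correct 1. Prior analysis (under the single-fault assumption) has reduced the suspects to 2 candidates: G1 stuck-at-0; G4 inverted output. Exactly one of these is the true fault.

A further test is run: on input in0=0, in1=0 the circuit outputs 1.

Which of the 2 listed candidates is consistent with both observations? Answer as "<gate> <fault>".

Evaluate each candidate on input in0=0, in1=0:
  G1 stuck-at-0: G1=0 [stuck-at-0], G2=0, G3=1, G4=1 → 1 — matches
  G4 inverted output: G1=1, G2=1, G3=0, G4=0 [inverted output] → 0 — eliminated
Only G1 stuck-at-0 reproduces the observed 1.

G1 stuck-at-0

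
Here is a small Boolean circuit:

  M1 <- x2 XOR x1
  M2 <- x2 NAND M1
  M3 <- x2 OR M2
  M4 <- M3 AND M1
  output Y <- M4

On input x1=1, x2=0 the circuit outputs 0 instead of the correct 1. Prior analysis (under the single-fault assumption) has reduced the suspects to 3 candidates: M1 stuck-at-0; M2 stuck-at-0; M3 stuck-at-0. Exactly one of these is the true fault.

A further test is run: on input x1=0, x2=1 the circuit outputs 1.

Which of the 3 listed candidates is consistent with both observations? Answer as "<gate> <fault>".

M2 stuck-at-0

Evaluate each candidate on input x1=0, x2=1:
  M1 stuck-at-0: M1=0 [stuck-at-0], M2=1, M3=1, M4=0 → 0 — eliminated
  M2 stuck-at-0: M1=1, M2=0 [stuck-at-0], M3=1, M4=1 → 1 — matches
  M3 stuck-at-0: M1=1, M2=0, M3=0 [stuck-at-0], M4=0 → 0 — eliminated
Only M2 stuck-at-0 reproduces the observed 1.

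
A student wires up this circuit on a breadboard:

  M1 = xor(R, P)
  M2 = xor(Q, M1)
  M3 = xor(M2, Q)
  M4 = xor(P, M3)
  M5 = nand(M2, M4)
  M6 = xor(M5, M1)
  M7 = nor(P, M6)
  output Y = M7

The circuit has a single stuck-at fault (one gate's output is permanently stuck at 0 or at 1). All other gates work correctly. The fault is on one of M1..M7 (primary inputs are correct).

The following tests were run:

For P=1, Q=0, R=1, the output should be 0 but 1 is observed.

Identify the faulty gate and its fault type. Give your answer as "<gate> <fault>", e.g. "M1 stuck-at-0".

Fault-free values for test 1 (P=1, Q=0, R=1): M1=0, M2=0, M3=0, M4=1, M5=1, M6=1, M7=0, giving Y=0. Observed 1.
Test 1: faults giving observed 1 are {M7 stuck-at-1}.
Only M7 stuck-at-1 is consistent with every test.

M7 stuck-at-1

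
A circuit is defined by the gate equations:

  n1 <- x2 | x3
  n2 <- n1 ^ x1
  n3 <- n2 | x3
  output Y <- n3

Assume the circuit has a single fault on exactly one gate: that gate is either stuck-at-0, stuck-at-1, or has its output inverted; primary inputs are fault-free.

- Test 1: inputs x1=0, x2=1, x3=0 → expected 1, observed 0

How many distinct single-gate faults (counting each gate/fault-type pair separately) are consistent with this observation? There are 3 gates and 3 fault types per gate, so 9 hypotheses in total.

Fault-free: n1=1, n2=1, n3=1 → 1. Observed 0.
  n1 stuck-at-0: output 0 ✓
  n1 stuck-at-1: output 1 ✗
  n1 inverted output: output 0 ✓
  n2 stuck-at-0: output 0 ✓
  n2 stuck-at-1: output 1 ✗
  n2 inverted output: output 0 ✓
  n3 stuck-at-0: output 0 ✓
  n3 stuck-at-1: output 1 ✗
  n3 inverted output: output 0 ✓
Consistent faults: {n1 stuck-at-0, n1 inverted output, n2 stuck-at-0, n2 inverted output, n3 stuck-at-0, n3 inverted output} — 6 in all.

6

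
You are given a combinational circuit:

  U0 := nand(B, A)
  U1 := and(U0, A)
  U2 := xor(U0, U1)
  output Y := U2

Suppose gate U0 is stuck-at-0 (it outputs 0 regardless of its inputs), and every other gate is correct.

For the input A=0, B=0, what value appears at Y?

0

Propagate with U0 forced: U0=0 [stuck-at-0], U1=0, U2=0.
So Y = 0. (Without the fault it would be 1.)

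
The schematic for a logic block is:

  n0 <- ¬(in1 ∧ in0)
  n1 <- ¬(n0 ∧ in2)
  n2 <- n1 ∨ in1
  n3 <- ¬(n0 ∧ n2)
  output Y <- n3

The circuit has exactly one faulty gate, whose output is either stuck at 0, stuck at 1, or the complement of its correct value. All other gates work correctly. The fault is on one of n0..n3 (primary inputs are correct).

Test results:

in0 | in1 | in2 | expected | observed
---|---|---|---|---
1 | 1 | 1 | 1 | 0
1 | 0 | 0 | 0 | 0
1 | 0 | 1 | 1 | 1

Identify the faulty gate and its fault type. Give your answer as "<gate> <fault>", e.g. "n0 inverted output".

n0 stuck-at-1

Fault-free values for test 1 (in0=1, in1=1, in2=1): n0=0, n1=1, n2=1, n3=1, giving Y=1. Observed 0.
Test 1: faults giving observed 0 are {n0 stuck-at-1, n0 inverted output, n3 stuck-at-0, n3 inverted output}.
Test 2 (in0=1, in1=0, in2=0): fault-free n0=1, n1=1, n2=1, n3=0 → 0; observed 0. Eliminates n0 inverted output, n3 inverted output.
Test 3 (in0=1, in1=0, in2=1): fault-free n0=1, n1=0, n2=0, n3=1 → 1; observed 1. Eliminates n3 stuck-at-0.
Only n0 stuck-at-1 is consistent with every test.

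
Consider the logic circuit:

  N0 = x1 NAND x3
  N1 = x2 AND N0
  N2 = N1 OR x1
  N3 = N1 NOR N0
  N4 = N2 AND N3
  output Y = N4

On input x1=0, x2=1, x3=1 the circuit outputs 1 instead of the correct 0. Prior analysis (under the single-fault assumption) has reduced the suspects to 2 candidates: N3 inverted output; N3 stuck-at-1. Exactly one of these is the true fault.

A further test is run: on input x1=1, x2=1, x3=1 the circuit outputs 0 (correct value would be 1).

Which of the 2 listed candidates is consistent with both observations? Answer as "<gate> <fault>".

N3 inverted output

Evaluate each candidate on input x1=1, x2=1, x3=1:
  N3 inverted output: N0=0, N1=0, N2=1, N3=0 [inverted output], N4=0 → 0 — matches
  N3 stuck-at-1: N0=0, N1=0, N2=1, N3=1 [stuck-at-1], N4=1 → 1 — eliminated
Only N3 inverted output reproduces the observed 0.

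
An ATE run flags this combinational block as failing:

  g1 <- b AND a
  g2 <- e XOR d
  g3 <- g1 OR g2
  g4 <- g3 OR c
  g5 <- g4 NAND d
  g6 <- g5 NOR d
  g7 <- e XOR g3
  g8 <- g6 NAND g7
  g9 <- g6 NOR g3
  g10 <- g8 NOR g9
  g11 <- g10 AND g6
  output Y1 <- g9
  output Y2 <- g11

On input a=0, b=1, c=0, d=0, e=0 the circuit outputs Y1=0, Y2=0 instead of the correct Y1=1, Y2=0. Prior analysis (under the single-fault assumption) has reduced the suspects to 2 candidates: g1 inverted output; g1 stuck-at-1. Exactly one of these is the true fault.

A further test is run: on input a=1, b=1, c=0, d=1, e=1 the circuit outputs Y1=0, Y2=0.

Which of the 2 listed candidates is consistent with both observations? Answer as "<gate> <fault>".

Evaluate each candidate on input a=1, b=1, c=0, d=1, e=1:
  g1 inverted output: g1=0 [inverted output], g2=0, g3=0, g4=0, g5=1, g6=0, g7=1, g8=1, g9=1, g10=0, g11=0 → Y1=1, Y2=0 — eliminated
  g1 stuck-at-1: g1=1 [stuck-at-1], g2=0, g3=1, g4=1, g5=0, g6=0, g7=0, g8=1, g9=0, g10=0, g11=0 → Y1=0, Y2=0 — matches
Only g1 stuck-at-1 reproduces the observed Y1=0, Y2=0.

g1 stuck-at-1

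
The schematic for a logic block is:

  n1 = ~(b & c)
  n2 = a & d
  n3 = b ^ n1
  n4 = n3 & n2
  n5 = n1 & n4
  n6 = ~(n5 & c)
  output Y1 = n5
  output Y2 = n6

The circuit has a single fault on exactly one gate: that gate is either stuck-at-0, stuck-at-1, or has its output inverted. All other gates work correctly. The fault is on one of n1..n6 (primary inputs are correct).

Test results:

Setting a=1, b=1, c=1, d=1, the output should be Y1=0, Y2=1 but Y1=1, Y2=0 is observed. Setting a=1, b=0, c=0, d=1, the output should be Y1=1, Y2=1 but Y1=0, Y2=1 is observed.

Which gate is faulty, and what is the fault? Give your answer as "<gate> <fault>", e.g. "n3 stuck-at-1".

Fault-free values for test 1 (a=1, b=1, c=1, d=1): n1=0, n2=1, n3=1, n4=1, n5=0, n6=1, giving Y1=0, Y2=1. Observed Y1=1, Y2=0.
Test 1: faults giving observed Y1=1, Y2=0 are {n5 stuck-at-1, n5 inverted output}.
Test 2 (a=1, b=0, c=0, d=1): fault-free n1=1, n2=1, n3=1, n4=1, n5=1, n6=1 → Y1=1, Y2=1; observed Y1=0, Y2=1. Eliminates n5 stuck-at-1.
Only n5 inverted output is consistent with every test.

n5 inverted output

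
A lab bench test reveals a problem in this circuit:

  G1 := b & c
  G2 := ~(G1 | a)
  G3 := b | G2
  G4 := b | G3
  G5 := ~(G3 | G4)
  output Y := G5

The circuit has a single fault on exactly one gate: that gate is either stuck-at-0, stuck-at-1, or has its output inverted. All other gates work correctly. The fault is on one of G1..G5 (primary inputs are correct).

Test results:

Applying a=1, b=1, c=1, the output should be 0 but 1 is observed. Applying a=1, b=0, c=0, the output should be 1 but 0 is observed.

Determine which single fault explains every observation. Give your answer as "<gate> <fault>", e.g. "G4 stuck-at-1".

G5 inverted output

Fault-free values for test 1 (a=1, b=1, c=1): G1=1, G2=0, G3=1, G4=1, G5=0, giving Y=0. Observed 1.
Test 1: faults giving observed 1 are {G5 stuck-at-1, G5 inverted output}.
Test 2 (a=1, b=0, c=0): fault-free G1=0, G2=0, G3=0, G4=0, G5=1 → 1; observed 0. Eliminates G5 stuck-at-1.
Only G5 inverted output is consistent with every test.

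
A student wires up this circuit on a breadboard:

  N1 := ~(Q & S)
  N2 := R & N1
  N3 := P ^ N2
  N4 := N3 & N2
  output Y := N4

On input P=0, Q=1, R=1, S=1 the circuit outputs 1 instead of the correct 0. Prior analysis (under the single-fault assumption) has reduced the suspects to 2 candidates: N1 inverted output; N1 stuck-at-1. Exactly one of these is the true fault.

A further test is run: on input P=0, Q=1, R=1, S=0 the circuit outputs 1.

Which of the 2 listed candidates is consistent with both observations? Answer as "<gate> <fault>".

Evaluate each candidate on input P=0, Q=1, R=1, S=0:
  N1 inverted output: N1=0 [inverted output], N2=0, N3=0, N4=0 → 0 — eliminated
  N1 stuck-at-1: N1=1 [stuck-at-1], N2=1, N3=1, N4=1 → 1 — matches
Only N1 stuck-at-1 reproduces the observed 1.

N1 stuck-at-1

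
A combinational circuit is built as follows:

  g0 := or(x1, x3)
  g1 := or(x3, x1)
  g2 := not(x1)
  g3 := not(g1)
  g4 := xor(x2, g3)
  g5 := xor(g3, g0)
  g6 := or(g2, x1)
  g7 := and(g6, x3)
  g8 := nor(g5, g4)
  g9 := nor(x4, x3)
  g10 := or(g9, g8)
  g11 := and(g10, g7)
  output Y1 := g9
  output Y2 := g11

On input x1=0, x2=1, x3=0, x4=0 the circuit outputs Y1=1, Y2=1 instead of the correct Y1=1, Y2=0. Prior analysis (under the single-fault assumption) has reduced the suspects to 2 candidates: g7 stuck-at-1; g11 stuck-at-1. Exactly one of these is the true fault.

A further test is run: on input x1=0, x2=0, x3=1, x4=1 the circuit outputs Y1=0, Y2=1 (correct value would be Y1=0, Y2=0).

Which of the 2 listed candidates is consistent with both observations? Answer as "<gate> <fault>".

g11 stuck-at-1

Evaluate each candidate on input x1=0, x2=0, x3=1, x4=1:
  g7 stuck-at-1: g0=1, g1=1, g2=1, g3=0, g4=0, g5=1, g6=1, g7=1 [stuck-at-1], g8=0, g9=0, g10=0, g11=0 → Y1=0, Y2=0 — eliminated
  g11 stuck-at-1: g0=1, g1=1, g2=1, g3=0, g4=0, g5=1, g6=1, g7=1, g8=0, g9=0, g10=0, g11=1 [stuck-at-1] → Y1=0, Y2=1 — matches
Only g11 stuck-at-1 reproduces the observed Y1=0, Y2=1.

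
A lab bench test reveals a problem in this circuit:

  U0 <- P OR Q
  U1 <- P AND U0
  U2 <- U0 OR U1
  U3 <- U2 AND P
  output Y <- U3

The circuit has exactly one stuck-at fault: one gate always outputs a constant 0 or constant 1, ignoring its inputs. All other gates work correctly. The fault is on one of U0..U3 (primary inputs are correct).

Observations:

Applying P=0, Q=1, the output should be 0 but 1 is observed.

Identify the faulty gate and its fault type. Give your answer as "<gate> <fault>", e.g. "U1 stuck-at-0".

U3 stuck-at-1

Fault-free values for test 1 (P=0, Q=1): U0=1, U1=0, U2=1, U3=0, giving Y=0. Observed 1.
Test 1: faults giving observed 1 are {U3 stuck-at-1}.
Only U3 stuck-at-1 is consistent with every test.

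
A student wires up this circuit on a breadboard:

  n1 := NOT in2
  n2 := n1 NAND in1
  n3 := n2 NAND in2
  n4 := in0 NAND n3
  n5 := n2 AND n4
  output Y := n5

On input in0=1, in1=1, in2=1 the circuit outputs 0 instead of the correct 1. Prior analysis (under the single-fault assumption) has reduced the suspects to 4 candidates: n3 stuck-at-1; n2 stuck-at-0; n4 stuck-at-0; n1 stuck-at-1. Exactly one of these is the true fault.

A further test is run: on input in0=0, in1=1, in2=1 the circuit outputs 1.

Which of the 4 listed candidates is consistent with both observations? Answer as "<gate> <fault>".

Evaluate each candidate on input in0=0, in1=1, in2=1:
  n3 stuck-at-1: n1=0, n2=1, n3=1 [stuck-at-1], n4=1, n5=1 → 1 — matches
  n2 stuck-at-0: n1=0, n2=0 [stuck-at-0], n3=1, n4=1, n5=0 → 0 — eliminated
  n4 stuck-at-0: n1=0, n2=1, n3=0, n4=0 [stuck-at-0], n5=0 → 0 — eliminated
  n1 stuck-at-1: n1=1 [stuck-at-1], n2=0, n3=1, n4=1, n5=0 → 0 — eliminated
Only n3 stuck-at-1 reproduces the observed 1.

n3 stuck-at-1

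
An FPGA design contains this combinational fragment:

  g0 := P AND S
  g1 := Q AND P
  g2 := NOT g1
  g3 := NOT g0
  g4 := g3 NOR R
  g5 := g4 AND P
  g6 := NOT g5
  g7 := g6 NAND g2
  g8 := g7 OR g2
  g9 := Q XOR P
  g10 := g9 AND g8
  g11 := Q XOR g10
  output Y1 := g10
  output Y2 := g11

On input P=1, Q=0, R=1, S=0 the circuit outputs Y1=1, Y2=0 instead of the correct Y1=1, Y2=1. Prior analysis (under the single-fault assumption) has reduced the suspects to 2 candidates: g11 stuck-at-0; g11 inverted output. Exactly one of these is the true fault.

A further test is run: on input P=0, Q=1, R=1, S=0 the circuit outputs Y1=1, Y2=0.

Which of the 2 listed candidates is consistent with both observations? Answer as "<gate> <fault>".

g11 stuck-at-0

Evaluate each candidate on input P=0, Q=1, R=1, S=0:
  g11 stuck-at-0: g0=0, g1=0, g2=1, g3=1, g4=0, g5=0, g6=1, g7=0, g8=1, g9=1, g10=1, g11=0 [stuck-at-0] → Y1=1, Y2=0 — matches
  g11 inverted output: g0=0, g1=0, g2=1, g3=1, g4=0, g5=0, g6=1, g7=0, g8=1, g9=1, g10=1, g11=1 [inverted output] → Y1=1, Y2=1 — eliminated
Only g11 stuck-at-0 reproduces the observed Y1=1, Y2=0.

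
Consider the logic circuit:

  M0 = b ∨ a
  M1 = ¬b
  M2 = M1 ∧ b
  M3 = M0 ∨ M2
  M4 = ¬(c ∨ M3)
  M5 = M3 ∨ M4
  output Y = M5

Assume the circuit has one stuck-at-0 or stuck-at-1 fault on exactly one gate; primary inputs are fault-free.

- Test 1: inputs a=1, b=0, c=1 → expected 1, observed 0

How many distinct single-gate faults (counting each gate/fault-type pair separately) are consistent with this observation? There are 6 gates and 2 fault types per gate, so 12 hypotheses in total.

3

Fault-free: M0=1, M1=1, M2=0, M3=1, M4=0, M5=1 → 1. Observed 0.
  M0 stuck-at-0: output 0 ✓
  M0 stuck-at-1: output 1 ✗
  M1 stuck-at-0: output 1 ✗
  M1 stuck-at-1: output 1 ✗
  M2 stuck-at-0: output 1 ✗
  M2 stuck-at-1: output 1 ✗
  M3 stuck-at-0: output 0 ✓
  M3 stuck-at-1: output 1 ✗
  M4 stuck-at-0: output 1 ✗
  M4 stuck-at-1: output 1 ✗
  M5 stuck-at-0: output 0 ✓
  M5 stuck-at-1: output 1 ✗
Consistent faults: {M0 stuck-at-0, M3 stuck-at-0, M5 stuck-at-0} — 3 in all.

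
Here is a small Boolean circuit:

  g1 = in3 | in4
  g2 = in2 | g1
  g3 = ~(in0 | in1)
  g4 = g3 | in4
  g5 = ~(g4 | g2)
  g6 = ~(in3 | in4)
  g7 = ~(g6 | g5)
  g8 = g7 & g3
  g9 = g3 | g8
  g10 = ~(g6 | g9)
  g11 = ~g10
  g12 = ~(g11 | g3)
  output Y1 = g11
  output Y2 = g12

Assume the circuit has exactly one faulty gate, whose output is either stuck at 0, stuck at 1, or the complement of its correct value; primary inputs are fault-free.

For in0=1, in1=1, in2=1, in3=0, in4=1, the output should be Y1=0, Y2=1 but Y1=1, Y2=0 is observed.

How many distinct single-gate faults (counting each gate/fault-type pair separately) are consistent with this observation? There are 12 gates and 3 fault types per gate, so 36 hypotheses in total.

Fault-free: g1=1, g2=1, g3=0, g4=1, g5=0, g6=0, g7=1, g8=0, g9=0, g10=1, g11=0, g12=1 → Y1=0, Y2=1. Observed Y1=1, Y2=0.
  g1: none of the 3 fault types match ✗
  g2: none of the 3 fault types match ✗
  g3: stuck-at-1, inverted output ✓; others ✗
  g4: none of the 3 fault types match ✗
  g5: none of the 3 fault types match ✗
  g6: stuck-at-1, inverted output ✓; others ✗
  g7: none of the 3 fault types match ✗
  g8: stuck-at-1, inverted output ✓; others ✗
  g9: stuck-at-1, inverted output ✓; others ✗
  g10: stuck-at-0, inverted output ✓; others ✗
  g11: stuck-at-1, inverted output ✓; others ✗
  g12: none of the 3 fault types match ✗
Consistent faults: {g3 stuck-at-1, g3 inverted output, g6 stuck-at-1, g6 inverted output, g8 stuck-at-1, g8 inverted output, g9 stuck-at-1, g9 inverted output, g10 stuck-at-0, g10 inverted output, g11 stuck-at-1, g11 inverted output} — 12 in all.

12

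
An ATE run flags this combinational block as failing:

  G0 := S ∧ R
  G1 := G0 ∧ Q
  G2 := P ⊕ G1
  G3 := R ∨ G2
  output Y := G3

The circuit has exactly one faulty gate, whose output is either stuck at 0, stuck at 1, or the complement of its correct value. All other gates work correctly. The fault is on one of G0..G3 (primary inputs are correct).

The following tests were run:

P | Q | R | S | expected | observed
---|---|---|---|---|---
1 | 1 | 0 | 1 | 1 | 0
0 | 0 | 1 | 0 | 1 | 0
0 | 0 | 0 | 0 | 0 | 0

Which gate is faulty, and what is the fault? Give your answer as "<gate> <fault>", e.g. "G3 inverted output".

Fault-free values for test 1 (P=1, Q=1, R=0, S=1): G0=0, G1=0, G2=1, G3=1, giving Y=1. Observed 0.
Test 1: faults giving observed 0 are {G0 stuck-at-1, G0 inverted output, G1 stuck-at-1, G1 inverted output, G2 stuck-at-0, G2 inverted output, G3 stuck-at-0, G3 inverted output}.
Test 2 (P=0, Q=0, R=1, S=0): fault-free G0=0, G1=0, G2=0, G3=1 → 1; observed 0. Eliminates G0 stuck-at-1, G0 inverted output, G1 stuck-at-1, G1 inverted output, G2 stuck-at-0, G2 inverted output.
Test 3 (P=0, Q=0, R=0, S=0): fault-free G0=0, G1=0, G2=0, G3=0 → 0; observed 0. Eliminates G3 inverted output.
Only G3 stuck-at-0 is consistent with every test.

G3 stuck-at-0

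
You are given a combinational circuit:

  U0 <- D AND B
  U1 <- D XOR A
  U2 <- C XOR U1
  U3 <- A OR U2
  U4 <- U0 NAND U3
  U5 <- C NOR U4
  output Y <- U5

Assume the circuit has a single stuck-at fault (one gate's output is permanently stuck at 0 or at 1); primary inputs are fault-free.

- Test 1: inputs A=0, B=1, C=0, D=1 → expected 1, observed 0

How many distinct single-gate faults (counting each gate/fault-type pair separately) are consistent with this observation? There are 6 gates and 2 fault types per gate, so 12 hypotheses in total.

6

Fault-free: U0=1, U1=1, U2=1, U3=1, U4=0, U5=1 → 1. Observed 0.
  U0 stuck-at-0: output 0 ✓
  U0 stuck-at-1: output 1 ✗
  U1 stuck-at-0: output 0 ✓
  U1 stuck-at-1: output 1 ✗
  U2 stuck-at-0: output 0 ✓
  U2 stuck-at-1: output 1 ✗
  U3 stuck-at-0: output 0 ✓
  U3 stuck-at-1: output 1 ✗
  U4 stuck-at-0: output 1 ✗
  U4 stuck-at-1: output 0 ✓
  U5 stuck-at-0: output 0 ✓
  U5 stuck-at-1: output 1 ✗
Consistent faults: {U0 stuck-at-0, U1 stuck-at-0, U2 stuck-at-0, U3 stuck-at-0, U4 stuck-at-1, U5 stuck-at-0} — 6 in all.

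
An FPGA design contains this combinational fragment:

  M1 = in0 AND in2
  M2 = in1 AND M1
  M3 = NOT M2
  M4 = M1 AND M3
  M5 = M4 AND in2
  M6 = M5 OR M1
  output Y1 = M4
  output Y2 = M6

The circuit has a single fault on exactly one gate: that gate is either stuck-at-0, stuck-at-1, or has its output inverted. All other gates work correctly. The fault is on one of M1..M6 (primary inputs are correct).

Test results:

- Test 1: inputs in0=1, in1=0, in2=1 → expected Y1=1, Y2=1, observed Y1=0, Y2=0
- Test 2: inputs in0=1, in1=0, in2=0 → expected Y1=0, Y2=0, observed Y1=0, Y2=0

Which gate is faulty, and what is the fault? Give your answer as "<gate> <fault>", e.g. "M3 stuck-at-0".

M1 stuck-at-0

Fault-free values for test 1 (in0=1, in1=0, in2=1): M1=1, M2=0, M3=1, M4=1, M5=1, M6=1, giving Y1=1, Y2=1. Observed Y1=0, Y2=0.
Test 1: faults giving observed Y1=0, Y2=0 are {M1 stuck-at-0, M1 inverted output}.
Test 2 (in0=1, in1=0, in2=0): fault-free M1=0, M2=0, M3=1, M4=0, M5=0, M6=0 → Y1=0, Y2=0; observed Y1=0, Y2=0. Eliminates M1 inverted output.
Only M1 stuck-at-0 is consistent with every test.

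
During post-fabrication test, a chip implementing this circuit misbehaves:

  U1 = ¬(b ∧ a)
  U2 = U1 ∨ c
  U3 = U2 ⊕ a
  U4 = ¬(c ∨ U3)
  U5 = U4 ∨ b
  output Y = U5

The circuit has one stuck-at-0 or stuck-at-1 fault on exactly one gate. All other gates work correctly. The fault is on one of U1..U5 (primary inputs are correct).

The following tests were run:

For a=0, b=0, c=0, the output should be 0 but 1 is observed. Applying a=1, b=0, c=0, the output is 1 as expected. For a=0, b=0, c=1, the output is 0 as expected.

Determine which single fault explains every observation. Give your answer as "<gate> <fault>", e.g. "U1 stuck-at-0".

Fault-free values for test 1 (a=0, b=0, c=0): U1=1, U2=1, U3=1, U4=0, U5=0, giving Y=0. Observed 1.
Test 1: faults giving observed 1 are {U1 stuck-at-0, U2 stuck-at-0, U3 stuck-at-0, U4 stuck-at-1, U5 stuck-at-1}.
Test 2 (a=1, b=0, c=0): fault-free U1=1, U2=1, U3=0, U4=1, U5=1 → 1; observed 1. Eliminates U1 stuck-at-0, U2 stuck-at-0.
Test 3 (a=0, b=0, c=1): fault-free U1=1, U2=1, U3=1, U4=0, U5=0 → 0; observed 0. Eliminates U4 stuck-at-1, U5 stuck-at-1.
Only U3 stuck-at-0 is consistent with every test.

U3 stuck-at-0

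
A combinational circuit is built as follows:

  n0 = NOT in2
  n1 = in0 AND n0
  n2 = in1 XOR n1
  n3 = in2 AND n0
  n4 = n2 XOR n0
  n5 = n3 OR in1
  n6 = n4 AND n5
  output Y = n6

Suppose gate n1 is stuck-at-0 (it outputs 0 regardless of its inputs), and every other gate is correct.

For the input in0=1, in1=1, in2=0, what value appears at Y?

0

Propagate with n1 forced: n0=1, n1=0 [stuck-at-0], n2=1, n3=0, n4=0, n5=1, n6=0.
So Y = 0. (Without the fault it would be 1.)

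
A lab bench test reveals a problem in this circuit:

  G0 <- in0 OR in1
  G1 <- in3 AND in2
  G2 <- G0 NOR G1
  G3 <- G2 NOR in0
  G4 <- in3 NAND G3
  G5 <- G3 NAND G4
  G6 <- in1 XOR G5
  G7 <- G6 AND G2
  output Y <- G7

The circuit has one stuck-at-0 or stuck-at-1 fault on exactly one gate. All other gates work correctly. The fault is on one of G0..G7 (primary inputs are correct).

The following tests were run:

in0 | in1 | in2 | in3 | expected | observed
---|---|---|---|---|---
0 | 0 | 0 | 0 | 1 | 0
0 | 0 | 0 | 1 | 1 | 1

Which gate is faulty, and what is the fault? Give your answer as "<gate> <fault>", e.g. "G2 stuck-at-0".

Fault-free values for test 1 (in0=0, in1=0, in2=0, in3=0): G0=0, G1=0, G2=1, G3=0, G4=1, G5=1, G6=1, G7=1, giving Y=1. Observed 0.
Test 1: faults giving observed 0 are {G0 stuck-at-1, G1 stuck-at-1, G2 stuck-at-0, G3 stuck-at-1, G5 stuck-at-0, G6 stuck-at-0, G7 stuck-at-0}.
Test 2 (in0=0, in1=0, in2=0, in3=1): fault-free G0=0, G1=0, G2=1, G3=0, G4=1, G5=1, G6=1, G7=1 → 1; observed 1. Eliminates G0 stuck-at-1, G1 stuck-at-1, G2 stuck-at-0, G5 stuck-at-0, G6 stuck-at-0, G7 stuck-at-0.
Only G3 stuck-at-1 is consistent with every test.

G3 stuck-at-1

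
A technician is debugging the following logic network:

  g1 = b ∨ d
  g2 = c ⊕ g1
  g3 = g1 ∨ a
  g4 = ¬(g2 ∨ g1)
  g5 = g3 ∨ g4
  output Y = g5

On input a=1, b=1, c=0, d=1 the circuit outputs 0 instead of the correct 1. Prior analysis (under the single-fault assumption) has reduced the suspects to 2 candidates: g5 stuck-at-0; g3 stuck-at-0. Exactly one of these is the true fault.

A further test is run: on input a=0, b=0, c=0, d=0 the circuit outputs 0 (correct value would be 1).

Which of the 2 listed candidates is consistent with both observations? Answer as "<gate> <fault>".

g5 stuck-at-0

Evaluate each candidate on input a=0, b=0, c=0, d=0:
  g5 stuck-at-0: g1=0, g2=0, g3=0, g4=1, g5=0 [stuck-at-0] → 0 — matches
  g3 stuck-at-0: g1=0, g2=0, g3=0 [stuck-at-0], g4=1, g5=1 → 1 — eliminated
Only g5 stuck-at-0 reproduces the observed 0.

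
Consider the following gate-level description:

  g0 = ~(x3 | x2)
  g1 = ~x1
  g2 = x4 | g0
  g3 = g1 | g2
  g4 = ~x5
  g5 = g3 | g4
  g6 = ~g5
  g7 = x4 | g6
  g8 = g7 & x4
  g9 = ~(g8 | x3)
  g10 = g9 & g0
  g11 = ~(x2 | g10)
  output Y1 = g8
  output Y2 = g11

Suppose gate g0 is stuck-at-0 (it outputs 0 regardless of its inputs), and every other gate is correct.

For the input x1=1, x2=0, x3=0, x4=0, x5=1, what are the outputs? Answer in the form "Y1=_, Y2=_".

Propagate with g0 forced: g0=0 [stuck-at-0], g1=0, g2=0, g3=0, g4=0, g5=0, g6=1, g7=1, g8=0, g9=1, g10=0, g11=1.
So the outputs are Y1=0, Y2=1. (Without the fault they would be Y1=0, Y2=0.)

Y1=0, Y2=1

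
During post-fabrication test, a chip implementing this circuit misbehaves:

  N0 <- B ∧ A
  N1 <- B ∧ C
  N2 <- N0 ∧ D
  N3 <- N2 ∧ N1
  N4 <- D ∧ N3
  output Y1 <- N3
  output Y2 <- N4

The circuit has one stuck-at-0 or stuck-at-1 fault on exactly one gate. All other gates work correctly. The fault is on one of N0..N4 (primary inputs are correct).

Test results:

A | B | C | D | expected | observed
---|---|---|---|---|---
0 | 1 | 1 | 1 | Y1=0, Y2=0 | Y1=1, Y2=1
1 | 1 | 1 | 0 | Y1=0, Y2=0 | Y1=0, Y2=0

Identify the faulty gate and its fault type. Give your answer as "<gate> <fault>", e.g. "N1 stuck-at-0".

Fault-free values for test 1 (A=0, B=1, C=1, D=1): N0=0, N1=1, N2=0, N3=0, N4=0, giving Y1=0, Y2=0. Observed Y1=1, Y2=1.
Test 1: faults giving observed Y1=1, Y2=1 are {N0 stuck-at-1, N2 stuck-at-1, N3 stuck-at-1}.
Test 2 (A=1, B=1, C=1, D=0): fault-free N0=1, N1=1, N2=0, N3=0, N4=0 → Y1=0, Y2=0; observed Y1=0, Y2=0. Eliminates N2 stuck-at-1, N3 stuck-at-1.
Only N0 stuck-at-1 is consistent with every test.

N0 stuck-at-1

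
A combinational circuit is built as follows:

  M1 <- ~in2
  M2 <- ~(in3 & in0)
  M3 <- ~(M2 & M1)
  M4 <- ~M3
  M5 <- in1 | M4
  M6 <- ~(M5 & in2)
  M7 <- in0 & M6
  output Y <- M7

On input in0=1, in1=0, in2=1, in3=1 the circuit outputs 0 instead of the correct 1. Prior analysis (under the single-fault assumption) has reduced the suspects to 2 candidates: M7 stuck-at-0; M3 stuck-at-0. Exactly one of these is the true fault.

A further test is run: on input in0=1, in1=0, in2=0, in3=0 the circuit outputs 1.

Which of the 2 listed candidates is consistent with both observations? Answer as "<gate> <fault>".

Evaluate each candidate on input in0=1, in1=0, in2=0, in3=0:
  M7 stuck-at-0: M1=1, M2=1, M3=0, M4=1, M5=1, M6=1, M7=0 [stuck-at-0] → 0 — eliminated
  M3 stuck-at-0: M1=1, M2=1, M3=0 [stuck-at-0], M4=1, M5=1, M6=1, M7=1 → 1 — matches
Only M3 stuck-at-0 reproduces the observed 1.

M3 stuck-at-0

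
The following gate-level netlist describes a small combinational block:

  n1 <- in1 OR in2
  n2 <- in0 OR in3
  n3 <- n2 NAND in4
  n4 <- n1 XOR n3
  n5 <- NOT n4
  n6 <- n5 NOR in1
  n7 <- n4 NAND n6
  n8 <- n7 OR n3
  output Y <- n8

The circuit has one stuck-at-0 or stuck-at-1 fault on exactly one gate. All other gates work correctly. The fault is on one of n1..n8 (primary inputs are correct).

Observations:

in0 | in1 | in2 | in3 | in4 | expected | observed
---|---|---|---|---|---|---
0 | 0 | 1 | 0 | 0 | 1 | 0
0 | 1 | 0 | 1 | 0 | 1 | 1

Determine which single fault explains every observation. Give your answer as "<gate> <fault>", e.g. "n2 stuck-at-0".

Fault-free values for test 1 (in0=0, in1=0, in2=1, in3=0, in4=0): n1=1, n2=0, n3=1, n4=0, n5=1, n6=0, n7=1, n8=1, giving Y=1. Observed 0.
Test 1: faults giving observed 0 are {n3 stuck-at-0, n8 stuck-at-0}.
Test 2 (in0=0, in1=1, in2=0, in3=1, in4=0): fault-free n1=1, n2=1, n3=1, n4=0, n5=1, n6=0, n7=1, n8=1 → 1; observed 1. Eliminates n8 stuck-at-0.
Only n3 stuck-at-0 is consistent with every test.

n3 stuck-at-0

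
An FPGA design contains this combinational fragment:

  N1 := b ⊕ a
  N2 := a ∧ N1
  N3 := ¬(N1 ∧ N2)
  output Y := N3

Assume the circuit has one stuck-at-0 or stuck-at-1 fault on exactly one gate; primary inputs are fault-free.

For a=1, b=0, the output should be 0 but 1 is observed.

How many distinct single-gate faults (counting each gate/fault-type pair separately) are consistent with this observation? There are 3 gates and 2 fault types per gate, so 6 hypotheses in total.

3

Fault-free: N1=1, N2=1, N3=0 → 0. Observed 1.
  N1 stuck-at-0: output 1 ✓
  N1 stuck-at-1: output 0 ✗
  N2 stuck-at-0: output 1 ✓
  N2 stuck-at-1: output 0 ✗
  N3 stuck-at-0: output 0 ✗
  N3 stuck-at-1: output 1 ✓
Consistent faults: {N1 stuck-at-0, N2 stuck-at-0, N3 stuck-at-1} — 3 in all.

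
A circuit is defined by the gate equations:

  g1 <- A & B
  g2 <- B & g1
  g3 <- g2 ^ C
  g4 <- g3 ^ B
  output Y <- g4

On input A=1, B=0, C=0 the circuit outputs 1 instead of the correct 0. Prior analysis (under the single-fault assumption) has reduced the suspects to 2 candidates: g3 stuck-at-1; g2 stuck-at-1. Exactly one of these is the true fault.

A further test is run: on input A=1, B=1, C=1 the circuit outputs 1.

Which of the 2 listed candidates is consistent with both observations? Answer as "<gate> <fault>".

Evaluate each candidate on input A=1, B=1, C=1:
  g3 stuck-at-1: g1=1, g2=1, g3=1 [stuck-at-1], g4=0 → 0 — eliminated
  g2 stuck-at-1: g1=1, g2=1 [stuck-at-1], g3=0, g4=1 → 1 — matches
Only g2 stuck-at-1 reproduces the observed 1.

g2 stuck-at-1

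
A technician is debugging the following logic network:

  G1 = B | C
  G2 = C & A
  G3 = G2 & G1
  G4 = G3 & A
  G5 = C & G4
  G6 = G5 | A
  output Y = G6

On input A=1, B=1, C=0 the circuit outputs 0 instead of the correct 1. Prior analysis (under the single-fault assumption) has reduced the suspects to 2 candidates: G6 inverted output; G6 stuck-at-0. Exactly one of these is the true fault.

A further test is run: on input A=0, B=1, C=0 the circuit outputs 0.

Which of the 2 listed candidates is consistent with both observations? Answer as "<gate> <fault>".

G6 stuck-at-0

Evaluate each candidate on input A=0, B=1, C=0:
  G6 inverted output: G1=1, G2=0, G3=0, G4=0, G5=0, G6=1 [inverted output] → 1 — eliminated
  G6 stuck-at-0: G1=1, G2=0, G3=0, G4=0, G5=0, G6=0 [stuck-at-0] → 0 — matches
Only G6 stuck-at-0 reproduces the observed 0.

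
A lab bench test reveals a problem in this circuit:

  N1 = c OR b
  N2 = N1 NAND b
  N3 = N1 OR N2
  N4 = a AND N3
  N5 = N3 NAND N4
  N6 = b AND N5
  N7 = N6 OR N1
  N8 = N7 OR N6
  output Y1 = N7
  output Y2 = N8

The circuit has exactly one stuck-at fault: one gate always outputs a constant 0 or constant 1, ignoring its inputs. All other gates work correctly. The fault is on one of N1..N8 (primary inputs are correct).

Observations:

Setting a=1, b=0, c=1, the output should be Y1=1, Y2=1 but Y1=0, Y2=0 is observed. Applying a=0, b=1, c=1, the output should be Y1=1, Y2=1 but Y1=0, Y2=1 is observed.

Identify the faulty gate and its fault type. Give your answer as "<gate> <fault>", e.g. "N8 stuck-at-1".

Fault-free values for test 1 (a=1, b=0, c=1): N1=1, N2=1, N3=1, N4=1, N5=0, N6=0, N7=1, N8=1, giving Y1=1, Y2=1. Observed Y1=0, Y2=0.
Test 1: faults giving observed Y1=0, Y2=0 are {N1 stuck-at-0, N7 stuck-at-0}.
Test 2 (a=0, b=1, c=1): fault-free N1=1, N2=0, N3=1, N4=0, N5=1, N6=1, N7=1, N8=1 → Y1=1, Y2=1; observed Y1=0, Y2=1. Eliminates N1 stuck-at-0.
Only N7 stuck-at-0 is consistent with every test.

N7 stuck-at-0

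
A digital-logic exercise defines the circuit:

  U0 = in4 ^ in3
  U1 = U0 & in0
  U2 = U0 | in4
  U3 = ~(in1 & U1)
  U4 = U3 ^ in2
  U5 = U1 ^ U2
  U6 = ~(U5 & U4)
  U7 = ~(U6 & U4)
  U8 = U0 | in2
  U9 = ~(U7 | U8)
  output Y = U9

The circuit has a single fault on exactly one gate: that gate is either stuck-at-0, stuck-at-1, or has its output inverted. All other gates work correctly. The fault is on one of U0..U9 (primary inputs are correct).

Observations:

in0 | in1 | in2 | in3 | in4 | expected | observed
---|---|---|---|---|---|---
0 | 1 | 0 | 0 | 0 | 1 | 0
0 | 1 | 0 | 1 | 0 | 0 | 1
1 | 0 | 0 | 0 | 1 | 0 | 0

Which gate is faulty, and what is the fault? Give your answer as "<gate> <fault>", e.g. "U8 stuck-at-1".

Fault-free values for test 1 (in0=0, in1=1, in2=0, in3=0, in4=0): U0=0, U1=0, U2=0, U3=1, U4=1, U5=0, U6=1, U7=0, U8=0, U9=1, giving Y=1. Observed 0.
Test 1: faults giving observed 0 are {U0 stuck-at-1, U0 inverted output, U1 stuck-at-1, U1 inverted output, U2 stuck-at-1, U2 inverted output, U3 stuck-at-0, U3 inverted output, U4 stuck-at-0, U4 inverted output, U5 stuck-at-1, U5 inverted output, U6 stuck-at-0, U6 inverted output, U7 stuck-at-1, U7 inverted output, U8 stuck-at-1, U8 inverted output, U9 stuck-at-0, U9 inverted output}.
Test 2 (in0=0, in1=1, in2=0, in3=1, in4=0): fault-free U0=1, U1=0, U2=1, U3=1, U4=1, U5=1, U6=0, U7=1, U8=1, U9=0 → 0; observed 1. Eliminates U0 stuck-at-1, U1 stuck-at-1, U1 inverted output, U2 stuck-at-1, U2 inverted output, U3 stuck-at-0, U3 inverted output, U4 stuck-at-0, U4 inverted output, U5 stuck-at-1, U5 inverted output, U6 stuck-at-0, U6 inverted output, U7 stuck-at-1, U7 inverted output, U8 stuck-at-1, U8 inverted output, U9 stuck-at-0.
Test 3 (in0=1, in1=0, in2=0, in3=0, in4=1): fault-free U0=1, U1=1, U2=1, U3=1, U4=1, U5=0, U6=1, U7=0, U8=1, U9=0 → 0; observed 0. Eliminates U9 inverted output.
Only U0 inverted output is consistent with every test.

U0 inverted output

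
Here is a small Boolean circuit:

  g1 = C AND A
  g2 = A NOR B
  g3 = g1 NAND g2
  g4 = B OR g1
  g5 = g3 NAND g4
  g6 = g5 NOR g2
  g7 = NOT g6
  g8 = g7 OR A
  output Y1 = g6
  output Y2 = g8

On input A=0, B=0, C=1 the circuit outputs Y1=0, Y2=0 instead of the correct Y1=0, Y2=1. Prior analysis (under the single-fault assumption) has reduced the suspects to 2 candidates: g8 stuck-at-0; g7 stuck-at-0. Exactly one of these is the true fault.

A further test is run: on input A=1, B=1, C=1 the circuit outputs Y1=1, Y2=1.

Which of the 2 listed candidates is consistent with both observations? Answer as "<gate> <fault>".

Evaluate each candidate on input A=1, B=1, C=1:
  g8 stuck-at-0: g1=1, g2=0, g3=1, g4=1, g5=0, g6=1, g7=0, g8=0 [stuck-at-0] → Y1=1, Y2=0 — eliminated
  g7 stuck-at-0: g1=1, g2=0, g3=1, g4=1, g5=0, g6=1, g7=0 [stuck-at-0], g8=1 → Y1=1, Y2=1 — matches
Only g7 stuck-at-0 reproduces the observed Y1=1, Y2=1.

g7 stuck-at-0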